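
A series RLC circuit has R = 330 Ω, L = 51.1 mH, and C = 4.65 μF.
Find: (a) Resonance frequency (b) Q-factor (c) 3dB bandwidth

Step 1 — Resonance: ω₀ = 1/√(LC) = 1/√(0.0511·4.65e-06) = 2051 rad/s.
Step 2 — f₀ = ω₀/(2π) = 326.5 Hz.
Step 3 — Series Q: Q = ω₀L/R = 2051·0.0511/330 = 0.3177.
Step 4 — Bandwidth: Δω = ω₀/Q = 6458 rad/s; BW = Δω/(2π) = 1028 Hz.

(a) f₀ = 326.5 Hz  (b) Q = 0.3177  (c) BW = 1028 Hz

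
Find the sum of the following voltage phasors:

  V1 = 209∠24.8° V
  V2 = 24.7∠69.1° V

Step 1 — Convert each phasor to rectangular form:
  V1 = 209·(cos(24.8°) + j·sin(24.8°)) = 189.7 + j87.67 V
  V2 = 24.7·(cos(69.1°) + j·sin(69.1°)) = 8.811 + j23.07 V
Step 2 — Sum components: V_total = 198.5 + j110.7 V.
Step 3 — Convert to polar: |V_total| = 227.3 V, ∠V_total = 29.2°.

V_total = 227.3∠29.2° V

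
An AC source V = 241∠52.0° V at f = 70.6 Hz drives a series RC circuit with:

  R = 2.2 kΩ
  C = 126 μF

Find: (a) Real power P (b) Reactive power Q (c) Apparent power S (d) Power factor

Step 1 — Angular frequency: ω = 2π·f = 2π·70.6 = 443.6 rad/s.
Step 2 — Component impedances:
  R: Z = R = 2200 Ω
  C: Z = 1/(jωC) = -j/(ω·C) = 0 - j17.89 Ω
Step 3 — Series combination: Z_total = R + C = 2200 - j17.89 Ω = 2200∠-0.5° Ω.
Step 4 — Source phasor: V = 241∠52.0° V = 148.4 + j189.9 V.
Step 5 — Current: I = V / Z = 0.06674 + j0.08687 A = 0.1095∠52.5° A.
Step 6 — Complex power: S = V·I* = 26.4 - j0.2147 VA.
Step 7 — Real power: P = Re(S) = 26.4 W.
Step 8 — Reactive power: Q = Im(S) = -0.2147 VAR.
Step 9 — Apparent power: |S| = 26.4 VA.
Step 10 — Power factor: PF = P/|S| = 1 (leading).

(a) P = 26.4 W  (b) Q = -0.2147 VAR  (c) S = 26.4 VA  (d) PF = 1 (leading)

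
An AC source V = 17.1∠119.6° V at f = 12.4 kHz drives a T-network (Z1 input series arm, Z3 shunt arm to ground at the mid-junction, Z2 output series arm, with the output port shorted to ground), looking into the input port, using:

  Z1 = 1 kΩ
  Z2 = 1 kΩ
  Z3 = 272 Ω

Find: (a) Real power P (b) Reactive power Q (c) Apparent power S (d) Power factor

Step 1 — Angular frequency: ω = 2π·f = 2π·1.24e+04 = 7.791e+04 rad/s.
Step 2 — Component impedances:
  Z1: Z = R = 1000 Ω
  Z2: Z = R = 1000 Ω
  Z3: Z = R = 272 Ω
Step 3 — With the output port shorted to ground, the output series arm Z2 runs from the junction to ground; the shunt arm Z3 also runs from the junction to ground. They appear in parallel: Z3 || Z2 = 213.8 Ω.
Step 4 — Series with input arm Z1: Z_in = Z1 + (Z3 || Z2) = 1214 Ω = 1214∠0.0° Ω.
Step 5 — Source phasor: V = 17.1∠119.6° V = -8.446 + j14.87 V.
Step 6 — Current: I = V / Z = -0.006958 + j0.01225 A = 0.01409∠119.6° A.
Step 7 — Complex power: S = V·I* = 0.2409 VA.
Step 8 — Real power: P = Re(S) = 0.2409 W.
Step 9 — Reactive power: Q = Im(S) = 0 VAR.
Step 10 — Apparent power: |S| = 0.2409 VA.
Step 11 — Power factor: PF = P/|S| = 1 (unity).

(a) P = 0.2409 W  (b) Q = 0 VAR  (c) S = 0.2409 VA  (d) PF = 1 (unity)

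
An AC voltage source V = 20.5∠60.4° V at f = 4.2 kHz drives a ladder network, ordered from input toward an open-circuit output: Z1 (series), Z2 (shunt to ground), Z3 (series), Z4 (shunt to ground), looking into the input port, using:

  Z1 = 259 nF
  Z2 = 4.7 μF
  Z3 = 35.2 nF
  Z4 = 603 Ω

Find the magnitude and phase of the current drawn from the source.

Step 1 — Angular frequency: ω = 2π·f = 2π·4200 = 2.639e+04 rad/s.
Step 2 — Component impedances:
  Z1: Z = 1/(jωC) = -j/(ω·C) = 0 - j146.3 Ω
  Z2: Z = 1/(jωC) = -j/(ω·C) = 0 - j8.063 Ω
  Z3: Z = 1/(jωC) = -j/(ω·C) = 0 - j1077 Ω
  Z4: Z = R = 603 Ω
Step 3 — Ladder network (open output): work backward from the far end, alternating series and parallel combinations. Z_in = 0.02545 - j154.3 Ω = 154.3∠-90.0° Ω.
Step 4 — Source phasor: V = 20.5∠60.4° V = 10.13 + j17.82 V.
Step 5 — Ohm's law: I = V / Z_total = (10.13 + j17.82) / (0.02545 - j154.3) = -0.1155 + j0.06563 A.
Step 6 — Convert to polar: |I| = 0.1328 A, ∠I = 150.4°.

I = 0.1328∠150.4° A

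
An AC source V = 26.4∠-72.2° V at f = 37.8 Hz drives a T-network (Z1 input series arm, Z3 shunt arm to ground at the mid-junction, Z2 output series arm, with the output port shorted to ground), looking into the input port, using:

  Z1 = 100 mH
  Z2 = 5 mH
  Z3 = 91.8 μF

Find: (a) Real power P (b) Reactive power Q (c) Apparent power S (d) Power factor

Step 1 — Angular frequency: ω = 2π·f = 2π·37.8 = 237.5 rad/s.
Step 2 — Component impedances:
  Z1: Z = jωL = j·237.5·0.1 = 0 + j23.75 Ω
  Z2: Z = jωL = j·237.5·0.005 = 0 + j1.188 Ω
  Z3: Z = 1/(jωC) = -j/(ω·C) = 0 - j45.87 Ω
Step 3 — With the output port shorted to ground, the output series arm Z2 runs from the junction to ground; the shunt arm Z3 also runs from the junction to ground. They appear in parallel: Z3 || Z2 = 0 + j1.219 Ω.
Step 4 — Series with input arm Z1: Z_in = Z1 + (Z3 || Z2) = 0 + j24.97 Ω = 24.97∠90.0° Ω.
Step 5 — Source phasor: V = 26.4∠-72.2° V = 8.07 - j25.14 V.
Step 6 — Current: I = V / Z = -1.007 - j0.3232 A = 1.057∠-162.2° A.
Step 7 — Complex power: S = V·I* = 0 + j27.91 VA.
Step 8 — Real power: P = Re(S) = 0 W.
Step 9 — Reactive power: Q = Im(S) = 27.91 VAR.
Step 10 — Apparent power: |S| = 27.91 VA.
Step 11 — Power factor: PF = P/|S| = 0 (lagging).

(a) P = 0 W  (b) Q = 27.91 VAR  (c) S = 27.91 VA  (d) PF = 0 (lagging)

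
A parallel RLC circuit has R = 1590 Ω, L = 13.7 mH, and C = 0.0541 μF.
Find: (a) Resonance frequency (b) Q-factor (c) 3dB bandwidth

Step 1 — Resonance: ω₀ = 1/√(LC) = 1/√(0.0137·5.41e-08) = 3.673e+04 rad/s.
Step 2 — f₀ = ω₀/(2π) = 5846 Hz.
Step 3 — Parallel Q: Q = R/(ω₀L) = 1590/(3.673e+04·0.0137) = 3.16.
Step 4 — Bandwidth: Δω = ω₀/Q = 1.163e+04 rad/s; BW = Δω/(2π) = 1850 Hz.

(a) f₀ = 5846 Hz  (b) Q = 3.16  (c) BW = 1850 Hz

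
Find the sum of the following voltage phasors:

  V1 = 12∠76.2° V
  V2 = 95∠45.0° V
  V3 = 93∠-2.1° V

Step 1 — Convert each phasor to rectangular form:
  V1 = 12·(cos(76.2°) + j·sin(76.2°)) = 2.862 + j11.65 V
  V2 = 95·(cos(45.0°) + j·sin(45.0°)) = 67.18 + j67.18 V
  V3 = 93·(cos(-2.1°) + j·sin(-2.1°)) = 92.94 - j3.408 V
Step 2 — Sum components: V_total = 163 + j75.42 V.
Step 3 — Convert to polar: |V_total| = 179.6 V, ∠V_total = 24.8°.

V_total = 179.6∠24.8° V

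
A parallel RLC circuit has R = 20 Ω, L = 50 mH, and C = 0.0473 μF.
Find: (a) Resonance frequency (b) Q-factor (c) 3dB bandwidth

Step 1 — Resonance: ω₀ = 1/√(LC) = 1/√(0.05·4.73e-08) = 2.056e+04 rad/s.
Step 2 — f₀ = ω₀/(2π) = 3273 Hz.
Step 3 — Parallel Q: Q = R/(ω₀L) = 20/(2.056e+04·0.05) = 0.01945.
Step 4 — Bandwidth: Δω = ω₀/Q = 1.057e+06 rad/s; BW = Δω/(2π) = 1.682e+05 Hz.

(a) f₀ = 3273 Hz  (b) Q = 0.01945  (c) BW = 1.682e+05 Hz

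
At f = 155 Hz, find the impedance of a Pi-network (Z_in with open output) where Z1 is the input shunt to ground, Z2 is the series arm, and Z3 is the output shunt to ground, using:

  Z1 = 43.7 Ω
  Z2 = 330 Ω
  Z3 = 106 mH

Step 1 — Angular frequency: ω = 2π·f = 2π·155 = 973.9 rad/s.
Step 2 — Component impedances:
  Z1: Z = R = 43.7 Ω
  Z2: Z = R = 330 Ω
  Z3: Z = jωL = j·973.9·0.106 = 0 + j103.2 Ω
Step 3 — With open output, the series arm Z2 and the output shunt Z3 appear in series to ground: Z2 + Z3 = 330 + j103.2 Ω.
Step 4 — Parallel with input shunt Z1: Z_in = Z1 || (Z2 + Z3) = 38.95 + j1.312 Ω = 38.97∠1.9° Ω.

Z = 38.95 + j1.312 Ω = 38.97∠1.9° Ω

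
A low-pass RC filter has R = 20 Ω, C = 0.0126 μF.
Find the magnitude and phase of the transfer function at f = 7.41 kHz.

Step 1 — Angular frequency: ω = 2π·7410 = 4.656e+04 rad/s.
Step 2 — Transfer function: H(jω) = 1/(1 + jωRC).
Step 3 — Denominator: 1 + jωRC = 1 + j·4.656e+04·20·1.26e-08 = 1 + j0.01173.
Step 4 — H = 0.9999 - j0.01173.
Step 5 — Magnitude: |H| = 0.9999 (-0.0 dB); phase: φ = -0.7°.

|H| = 0.9999 (-0.0 dB), φ = -0.7°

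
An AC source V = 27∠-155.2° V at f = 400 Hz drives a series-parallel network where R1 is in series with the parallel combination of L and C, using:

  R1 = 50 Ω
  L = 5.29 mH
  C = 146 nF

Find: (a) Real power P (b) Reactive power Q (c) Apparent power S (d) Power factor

Step 1 — Angular frequency: ω = 2π·f = 2π·400 = 2513 rad/s.
Step 2 — Component impedances:
  R1: Z = R = 50 Ω
  L: Z = jωL = j·2513·0.00529 = 0 + j13.3 Ω
  C: Z = 1/(jωC) = -j/(ω·C) = 0 - j2725 Ω
Step 3 — Parallel branch: L || C = 1/(1/L + 1/C) = 0 + j13.36 Ω.
Step 4 — Series with R1: Z_total = R1 + (L || C) = 50 + j13.36 Ω = 51.75∠15.0° Ω.
Step 5 — Source phasor: V = 27∠-155.2° V = -24.51 - j11.33 V.
Step 6 — Current: I = V / Z = -0.514 - j0.08915 A = 0.5217∠-170.2° A.
Step 7 — Complex power: S = V·I* = 13.61 + j3.636 VA.
Step 8 — Real power: P = Re(S) = 13.61 W.
Step 9 — Reactive power: Q = Im(S) = 3.636 VAR.
Step 10 — Apparent power: |S| = 14.09 VA.
Step 11 — Power factor: PF = P/|S| = 0.9661 (lagging).

(a) P = 13.61 W  (b) Q = 3.636 VAR  (c) S = 14.09 VA  (d) PF = 0.9661 (lagging)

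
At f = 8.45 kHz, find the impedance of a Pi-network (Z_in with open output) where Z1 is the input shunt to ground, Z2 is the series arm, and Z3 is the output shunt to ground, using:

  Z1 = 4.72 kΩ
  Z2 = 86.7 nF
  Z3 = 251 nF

Step 1 — Angular frequency: ω = 2π·f = 2π·8450 = 5.309e+04 rad/s.
Step 2 — Component impedances:
  Z1: Z = R = 4720 Ω
  Z2: Z = 1/(jωC) = -j/(ω·C) = 0 - j217.2 Ω
  Z3: Z = 1/(jωC) = -j/(ω·C) = 0 - j75.04 Ω
Step 3 — With open output, the series arm Z2 and the output shunt Z3 appear in series to ground: Z2 + Z3 = 0 - j292.3 Ω.
Step 4 — Parallel with input shunt Z1: Z_in = Z1 || (Z2 + Z3) = 18.03 - j291.2 Ω = 291.7∠-86.5° Ω.

Z = 18.03 - j291.2 Ω = 291.7∠-86.5° Ω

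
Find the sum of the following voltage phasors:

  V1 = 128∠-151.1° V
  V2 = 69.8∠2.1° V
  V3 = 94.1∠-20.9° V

Step 1 — Convert each phasor to rectangular form:
  V1 = 128·(cos(-151.1°) + j·sin(-151.1°)) = -112.1 - j61.86 V
  V2 = 69.8·(cos(2.1°) + j·sin(2.1°)) = 69.75 + j2.558 V
  V3 = 94.1·(cos(-20.9°) + j·sin(-20.9°)) = 87.91 - j33.57 V
Step 2 — Sum components: V_total = 45.6 - j92.87 V.
Step 3 — Convert to polar: |V_total| = 103.5 V, ∠V_total = -63.8°.

V_total = 103.5∠-63.8° V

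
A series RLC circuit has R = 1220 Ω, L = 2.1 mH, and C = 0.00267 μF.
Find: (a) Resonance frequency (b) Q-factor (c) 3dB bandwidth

Step 1 — Resonance: ω₀ = 1/√(LC) = 1/√(0.0021·2.67e-09) = 4.223e+05 rad/s.
Step 2 — f₀ = ω₀/(2π) = 6.721e+04 Hz.
Step 3 — Series Q: Q = ω₀L/R = 4.223e+05·0.0021/1220 = 0.7269.
Step 4 — Bandwidth: Δω = ω₀/Q = 5.81e+05 rad/s; BW = Δω/(2π) = 9.246e+04 Hz.

(a) f₀ = 6.721e+04 Hz  (b) Q = 0.7269  (c) BW = 9.246e+04 Hz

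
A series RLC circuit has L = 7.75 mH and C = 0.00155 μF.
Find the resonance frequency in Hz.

Step 1 — Resonance condition Im(Z)=0 gives ω₀ = 1/√(LC).
Step 2 — ω₀ = 1/√(0.00775·1.55e-09) = 2.885e+05 rad/s.
Step 3 — f₀ = ω₀/(2π) = 4.592e+04 Hz.

f₀ = 4.592e+04 Hz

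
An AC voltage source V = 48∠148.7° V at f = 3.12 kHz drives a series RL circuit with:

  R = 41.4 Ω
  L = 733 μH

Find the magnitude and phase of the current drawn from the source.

Step 1 — Angular frequency: ω = 2π·f = 2π·3120 = 1.96e+04 rad/s.
Step 2 — Component impedances:
  R: Z = R = 41.4 Ω
  L: Z = jωL = j·1.96e+04·0.000733 = 0 + j14.37 Ω
Step 3 — Series combination: Z_total = R + L = 41.4 + j14.37 Ω = 43.82∠19.1° Ω.
Step 4 — Source phasor: V = 48∠148.7° V = -41.01 + j24.94 V.
Step 5 — Ohm's law: I = V / Z_total = (-41.01 + j24.94) / (41.4 + j14.37) = -0.6976 + j0.8445 A.
Step 6 — Convert to polar: |I| = 1.095 A, ∠I = 129.6°.

I = 1.095∠129.6° A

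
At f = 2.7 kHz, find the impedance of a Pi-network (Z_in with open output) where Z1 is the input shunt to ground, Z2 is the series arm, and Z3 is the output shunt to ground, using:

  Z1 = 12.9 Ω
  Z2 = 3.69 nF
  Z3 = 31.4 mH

Step 1 — Angular frequency: ω = 2π·f = 2π·2700 = 1.696e+04 rad/s.
Step 2 — Component impedances:
  Z1: Z = R = 12.9 Ω
  Z2: Z = 1/(jωC) = -j/(ω·C) = 0 - j1.597e+04 Ω
  Z3: Z = jωL = j·1.696e+04·0.0314 = 0 + j532.7 Ω
Step 3 — With open output, the series arm Z2 and the output shunt Z3 appear in series to ground: Z2 + Z3 = 0 - j1.544e+04 Ω.
Step 4 — Parallel with input shunt Z1: Z_in = Z1 || (Z2 + Z3) = 12.9 - j0.01078 Ω = 12.9∠-0.0° Ω.

Z = 12.9 - j0.01078 Ω = 12.9∠-0.0° Ω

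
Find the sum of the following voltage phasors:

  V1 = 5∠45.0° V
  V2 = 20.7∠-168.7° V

Step 1 — Convert each phasor to rectangular form:
  V1 = 5·(cos(45.0°) + j·sin(45.0°)) = 3.536 + j3.536 V
  V2 = 20.7·(cos(-168.7°) + j·sin(-168.7°)) = -20.3 - j4.056 V
Step 2 — Sum components: V_total = -16.76 - j0.5206 V.
Step 3 — Convert to polar: |V_total| = 16.77 V, ∠V_total = -178.2°.

V_total = 16.77∠-178.2° V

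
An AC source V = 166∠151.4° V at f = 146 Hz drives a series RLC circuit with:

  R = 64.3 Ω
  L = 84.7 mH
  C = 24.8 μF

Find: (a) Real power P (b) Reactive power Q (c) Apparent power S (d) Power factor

Step 1 — Angular frequency: ω = 2π·f = 2π·146 = 917.3 rad/s.
Step 2 — Component impedances:
  R: Z = R = 64.3 Ω
  L: Z = jωL = j·917.3·0.0847 = 0 + j77.7 Ω
  C: Z = 1/(jωC) = -j/(ω·C) = 0 - j43.96 Ω
Step 3 — Series combination: Z_total = R + L + C = 64.3 + j33.74 Ω = 72.62∠27.7° Ω.
Step 4 — Source phasor: V = 166∠151.4° V = -145.7 + j79.46 V.
Step 5 — Current: I = V / Z = -1.269 + j1.902 A = 2.286∠123.7° A.
Step 6 — Complex power: S = V·I* = 336 + j176.3 VA.
Step 7 — Real power: P = Re(S) = 336 W.
Step 8 — Reactive power: Q = Im(S) = 176.3 VAR.
Step 9 — Apparent power: |S| = 379.5 VA.
Step 10 — Power factor: PF = P/|S| = 0.8855 (lagging).

(a) P = 336 W  (b) Q = 176.3 VAR  (c) S = 379.5 VA  (d) PF = 0.8855 (lagging)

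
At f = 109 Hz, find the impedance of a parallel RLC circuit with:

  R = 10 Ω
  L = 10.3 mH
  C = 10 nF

Step 1 — Angular frequency: ω = 2π·f = 2π·109 = 684.9 rad/s.
Step 2 — Component impedances:
  R: Z = R = 10 Ω
  L: Z = jωL = j·684.9·0.0103 = 0 + j7.054 Ω
  C: Z = 1/(jωC) = -j/(ω·C) = 0 - j1.46e+05 Ω
Step 3 — Parallel combination: 1/Z_total = 1/R + 1/L + 1/C; Z_total = 3.323 + j4.71 Ω = 5.764∠54.8° Ω.

Z = 3.323 + j4.71 Ω = 5.764∠54.8° Ω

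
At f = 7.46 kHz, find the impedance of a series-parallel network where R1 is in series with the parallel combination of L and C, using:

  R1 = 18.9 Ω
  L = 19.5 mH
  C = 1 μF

Step 1 — Angular frequency: ω = 2π·f = 2π·7460 = 4.687e+04 rad/s.
Step 2 — Component impedances:
  R1: Z = R = 18.9 Ω
  L: Z = jωL = j·4.687e+04·0.0195 = 0 + j914 Ω
  C: Z = 1/(jωC) = -j/(ω·C) = 0 - j21.33 Ω
Step 3 — Parallel branch: L || C = 1/(1/L + 1/C) = 0 - j21.84 Ω.
Step 4 — Series with R1: Z_total = R1 + (L || C) = 18.9 - j21.84 Ω = 28.89∠-49.1° Ω.

Z = 18.9 - j21.84 Ω = 28.89∠-49.1° Ω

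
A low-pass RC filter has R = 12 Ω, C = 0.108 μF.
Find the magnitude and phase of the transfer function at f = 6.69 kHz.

Step 1 — Angular frequency: ω = 2π·6690 = 4.203e+04 rad/s.
Step 2 — Transfer function: H(jω) = 1/(1 + jωRC).
Step 3 — Denominator: 1 + jωRC = 1 + j·4.203e+04·12·1.08e-07 = 1 + j0.05448.
Step 4 — H = 0.997 - j0.05432.
Step 5 — Magnitude: |H| = 0.9985 (-0.0 dB); phase: φ = -3.1°.

|H| = 0.9985 (-0.0 dB), φ = -3.1°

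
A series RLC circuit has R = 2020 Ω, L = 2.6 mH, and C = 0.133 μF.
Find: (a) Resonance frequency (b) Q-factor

Step 1 — Resonance condition Im(Z)=0 gives ω₀ = 1/√(LC).
Step 2 — ω₀ = 1/√(0.0026·1.33e-07) = 5.378e+04 rad/s.
Step 3 — f₀ = ω₀/(2π) = 8559 Hz.
Step 4 — Series Q: Q = ω₀L/R = 5.378e+04·0.0026/2020 = 0.06922.

(a) f₀ = 8559 Hz  (b) Q = 0.06922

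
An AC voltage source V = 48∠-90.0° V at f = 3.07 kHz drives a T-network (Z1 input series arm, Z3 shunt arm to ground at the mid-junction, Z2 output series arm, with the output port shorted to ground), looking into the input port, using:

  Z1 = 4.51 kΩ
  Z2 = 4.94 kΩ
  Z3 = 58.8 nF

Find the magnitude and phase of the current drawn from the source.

Step 1 — Angular frequency: ω = 2π·f = 2π·3070 = 1.929e+04 rad/s.
Step 2 — Component impedances:
  Z1: Z = R = 4510 Ω
  Z2: Z = R = 4940 Ω
  Z3: Z = 1/(jωC) = -j/(ω·C) = 0 - j881.7 Ω
Step 3 — With the output port shorted to ground, the output series arm Z2 runs from the junction to ground; the shunt arm Z3 also runs from the junction to ground. They appear in parallel: Z3 || Z2 = 152.5 - j854.4 Ω.
Step 4 — Series with input arm Z1: Z_in = Z1 + (Z3 || Z2) = 4662 - j854.4 Ω = 4740∠-10.4° Ω.
Step 5 — Source phasor: V = 48∠-90.0° V = 0 - j48 V.
Step 6 — Ohm's law: I = V / Z_total = (0 - j48) / (4662 - j854.4) = 0.001825 - j0.00996 A.
Step 7 — Convert to polar: |I| = 0.01013 A, ∠I = -79.6°.

I = 0.01013∠-79.6° A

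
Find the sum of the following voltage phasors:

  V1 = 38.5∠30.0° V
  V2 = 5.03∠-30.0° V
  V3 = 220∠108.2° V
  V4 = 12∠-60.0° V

Step 1 — Convert each phasor to rectangular form:
  V1 = 38.5·(cos(30.0°) + j·sin(30.0°)) = 33.34 + j19.25 V
  V2 = 5.03·(cos(-30.0°) + j·sin(-30.0°)) = 4.356 - j2.515 V
  V3 = 220·(cos(108.2°) + j·sin(108.2°)) = -68.71 + j209 V
  V4 = 12·(cos(-60.0°) + j·sin(-60.0°)) = 6 - j10.39 V
Step 2 — Sum components: V_total = -25.02 + j215.3 V.
Step 3 — Convert to polar: |V_total| = 216.8 V, ∠V_total = 96.6°.

V_total = 216.8∠96.6° V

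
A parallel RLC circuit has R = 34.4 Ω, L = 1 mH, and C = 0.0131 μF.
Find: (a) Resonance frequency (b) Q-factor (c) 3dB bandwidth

Step 1 — Resonance: ω₀ = 1/√(LC) = 1/√(0.001·1.31e-08) = 2.763e+05 rad/s.
Step 2 — f₀ = ω₀/(2π) = 4.397e+04 Hz.
Step 3 — Parallel Q: Q = R/(ω₀L) = 34.4/(2.763e+05·0.001) = 0.1245.
Step 4 — Bandwidth: Δω = ω₀/Q = 2.219e+06 rad/s; BW = Δω/(2π) = 3.532e+05 Hz.

(a) f₀ = 4.397e+04 Hz  (b) Q = 0.1245  (c) BW = 3.532e+05 Hz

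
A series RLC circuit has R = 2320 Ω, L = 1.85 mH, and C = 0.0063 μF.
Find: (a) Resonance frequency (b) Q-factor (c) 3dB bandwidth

Step 1 — Resonance: ω₀ = 1/√(LC) = 1/√(0.00185·6.3e-09) = 2.929e+05 rad/s.
Step 2 — f₀ = ω₀/(2π) = 4.662e+04 Hz.
Step 3 — Series Q: Q = ω₀L/R = 2.929e+05·0.00185/2320 = 0.2336.
Step 4 — Bandwidth: Δω = ω₀/Q = 1.254e+06 rad/s; BW = Δω/(2π) = 1.996e+05 Hz.

(a) f₀ = 4.662e+04 Hz  (b) Q = 0.2336  (c) BW = 1.996e+05 Hz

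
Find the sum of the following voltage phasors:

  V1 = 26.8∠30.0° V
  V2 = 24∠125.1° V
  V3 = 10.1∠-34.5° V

Step 1 — Convert each phasor to rectangular form:
  V1 = 26.8·(cos(30.0°) + j·sin(30.0°)) = 23.21 + j13.4 V
  V2 = 24·(cos(125.1°) + j·sin(125.1°)) = -13.8 + j19.64 V
  V3 = 10.1·(cos(-34.5°) + j·sin(-34.5°)) = 8.324 - j5.721 V
Step 2 — Sum components: V_total = 17.73 + j27.31 V.
Step 3 — Convert to polar: |V_total| = 32.57 V, ∠V_total = 57.0°.

V_total = 32.57∠57.0° V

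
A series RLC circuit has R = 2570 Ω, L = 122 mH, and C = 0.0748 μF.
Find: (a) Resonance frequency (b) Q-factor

Step 1 — Resonance condition Im(Z)=0 gives ω₀ = 1/√(LC).
Step 2 — ω₀ = 1/√(0.122·7.48e-08) = 1.047e+04 rad/s.
Step 3 — f₀ = ω₀/(2π) = 1666 Hz.
Step 4 — Series Q: Q = ω₀L/R = 1.047e+04·0.122/2570 = 0.4969.

(a) f₀ = 1666 Hz  (b) Q = 0.4969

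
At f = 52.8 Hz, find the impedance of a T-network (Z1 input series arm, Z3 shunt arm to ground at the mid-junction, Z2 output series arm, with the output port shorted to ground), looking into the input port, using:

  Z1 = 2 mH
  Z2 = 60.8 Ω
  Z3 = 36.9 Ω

Step 1 — Angular frequency: ω = 2π·f = 2π·52.8 = 331.8 rad/s.
Step 2 — Component impedances:
  Z1: Z = jωL = j·331.8·0.002 = 0 + j0.6635 Ω
  Z2: Z = R = 60.8 Ω
  Z3: Z = R = 36.9 Ω
Step 3 — With the output port shorted to ground, the output series arm Z2 runs from the junction to ground; the shunt arm Z3 also runs from the junction to ground. They appear in parallel: Z3 || Z2 = 22.96 Ω.
Step 4 — Series with input arm Z1: Z_in = Z1 + (Z3 || Z2) = 22.96 + j0.6635 Ω = 22.97∠1.7° Ω.

Z = 22.96 + j0.6635 Ω = 22.97∠1.7° Ω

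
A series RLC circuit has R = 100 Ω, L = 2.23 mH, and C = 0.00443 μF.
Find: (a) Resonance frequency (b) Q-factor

Step 1 — Resonance condition Im(Z)=0 gives ω₀ = 1/√(LC).
Step 2 — ω₀ = 1/√(0.00223·4.43e-09) = 3.182e+05 rad/s.
Step 3 — f₀ = ω₀/(2π) = 5.064e+04 Hz.
Step 4 — Series Q: Q = ω₀L/R = 3.182e+05·0.00223/100 = 7.095.

(a) f₀ = 5.064e+04 Hz  (b) Q = 7.095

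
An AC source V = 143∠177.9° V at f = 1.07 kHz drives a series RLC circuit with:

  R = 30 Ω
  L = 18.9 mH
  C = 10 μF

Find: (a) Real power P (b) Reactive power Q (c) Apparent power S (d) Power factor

Step 1 — Angular frequency: ω = 2π·f = 2π·1070 = 6723 rad/s.
Step 2 — Component impedances:
  R: Z = R = 30 Ω
  L: Z = jωL = j·6723·0.0189 = 0 + j127.1 Ω
  C: Z = 1/(jωC) = -j/(ω·C) = 0 - j14.87 Ω
Step 3 — Series combination: Z_total = R + L + C = 30 + j112.2 Ω = 116.1∠75.0° Ω.
Step 4 — Source phasor: V = 143∠177.9° V = -142.9 + j5.24 V.
Step 5 — Current: I = V / Z = -0.2743 + j1.2 A = 1.231∠102.9° A.
Step 6 — Complex power: S = V·I* = 45.49 + j170.1 VA.
Step 7 — Real power: P = Re(S) = 45.49 W.
Step 8 — Reactive power: Q = Im(S) = 170.1 VAR.
Step 9 — Apparent power: |S| = 176.1 VA.
Step 10 — Power factor: PF = P/|S| = 0.2583 (lagging).

(a) P = 45.49 W  (b) Q = 170.1 VAR  (c) S = 176.1 VA  (d) PF = 0.2583 (lagging)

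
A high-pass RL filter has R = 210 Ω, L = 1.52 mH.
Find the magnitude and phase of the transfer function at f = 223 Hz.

Step 1 — Angular frequency: ω = 2π·223 = 1401 rad/s.
Step 2 — Transfer function: H(jω) = jωL/(R + jωL).
Step 3 — Numerator jωL = j·2.13; denominator R + jωL = 210 + j2.13.
Step 4 — H = 0.0001028 + j0.01014.
Step 5 — Magnitude: |H| = 0.01014 (-39.9 dB); phase: φ = 89.4°.

|H| = 0.01014 (-39.9 dB), φ = 89.4°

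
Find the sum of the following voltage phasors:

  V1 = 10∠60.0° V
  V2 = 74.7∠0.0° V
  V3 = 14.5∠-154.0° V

Step 1 — Convert each phasor to rectangular form:
  V1 = 10·(cos(60.0°) + j·sin(60.0°)) = 5 + j8.66 V
  V2 = 74.7·(cos(0.0°) + j·sin(0.0°)) = 74.7 V
  V3 = 14.5·(cos(-154.0°) + j·sin(-154.0°)) = -13.03 - j6.356 V
Step 2 — Sum components: V_total = 66.67 + j2.304 V.
Step 3 — Convert to polar: |V_total| = 66.71 V, ∠V_total = 2.0°.

V_total = 66.71∠2.0° V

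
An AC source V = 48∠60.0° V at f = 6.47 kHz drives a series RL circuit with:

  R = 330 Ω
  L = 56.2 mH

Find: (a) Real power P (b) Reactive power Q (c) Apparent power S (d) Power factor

Step 1 — Angular frequency: ω = 2π·f = 2π·6470 = 4.065e+04 rad/s.
Step 2 — Component impedances:
  R: Z = R = 330 Ω
  L: Z = jωL = j·4.065e+04·0.0562 = 0 + j2285 Ω
Step 3 — Series combination: Z_total = R + L = 330 + j2285 Ω = 2308∠81.8° Ω.
Step 4 — Source phasor: V = 48∠60.0° V = 24 + j41.57 V.
Step 5 — Current: I = V / Z = 0.01931 - j0.007716 A = 0.02079∠-21.8° A.
Step 6 — Complex power: S = V·I* = 0.1427 + j0.9879 VA.
Step 7 — Real power: P = Re(S) = 0.1427 W.
Step 8 — Reactive power: Q = Im(S) = 0.9879 VAR.
Step 9 — Apparent power: |S| = 0.9981 VA.
Step 10 — Power factor: PF = P/|S| = 0.143 (lagging).

(a) P = 0.1427 W  (b) Q = 0.9879 VAR  (c) S = 0.9981 VA  (d) PF = 0.143 (lagging)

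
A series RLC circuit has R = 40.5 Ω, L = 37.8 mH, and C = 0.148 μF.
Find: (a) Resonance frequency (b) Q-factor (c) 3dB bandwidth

Step 1 — Resonance condition Im(Z)=0 gives ω₀ = 1/√(LC).
Step 2 — ω₀ = 1/√(0.0378·1.48e-07) = 1.337e+04 rad/s.
Step 3 — f₀ = ω₀/(2π) = 2128 Hz.
Step 4 — Series Q: Q = ω₀L/R = 1.337e+04·0.0378/40.5 = 12.48.
Step 5 — 3dB bandwidth: Δω = ω₀/Q = 1071 rad/s; BW = Δω/(2π) = 170.5 Hz.

(a) f₀ = 2128 Hz  (b) Q = 12.48  (c) BW = 170.5 Hz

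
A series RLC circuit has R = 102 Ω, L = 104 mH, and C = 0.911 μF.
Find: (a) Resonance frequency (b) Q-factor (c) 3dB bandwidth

Step 1 — Resonance: ω₀ = 1/√(LC) = 1/√(0.104·9.11e-07) = 3249 rad/s.
Step 2 — f₀ = ω₀/(2π) = 517.1 Hz.
Step 3 — Series Q: Q = ω₀L/R = 3249·0.104/102 = 3.313.
Step 4 — Bandwidth: Δω = ω₀/Q = 980.8 rad/s; BW = Δω/(2π) = 156.1 Hz.

(a) f₀ = 517.1 Hz  (b) Q = 3.313  (c) BW = 156.1 Hz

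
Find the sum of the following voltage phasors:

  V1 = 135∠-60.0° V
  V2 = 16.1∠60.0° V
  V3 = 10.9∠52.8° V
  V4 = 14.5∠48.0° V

Step 1 — Convert each phasor to rectangular form:
  V1 = 135·(cos(-60.0°) + j·sin(-60.0°)) = 67.5 - j116.9 V
  V2 = 16.1·(cos(60.0°) + j·sin(60.0°)) = 8.05 + j13.94 V
  V3 = 10.9·(cos(52.8°) + j·sin(52.8°)) = 6.59 + j8.682 V
  V4 = 14.5·(cos(48.0°) + j·sin(48.0°)) = 9.702 + j10.78 V
Step 2 — Sum components: V_total = 91.84 - j83.51 V.
Step 3 — Convert to polar: |V_total| = 124.1 V, ∠V_total = -42.3°.

V_total = 124.1∠-42.3° V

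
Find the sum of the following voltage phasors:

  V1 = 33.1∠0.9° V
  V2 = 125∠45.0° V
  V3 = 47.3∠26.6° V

Step 1 — Convert each phasor to rectangular form:
  V1 = 33.1·(cos(0.9°) + j·sin(0.9°)) = 33.1 + j0.5199 V
  V2 = 125·(cos(45.0°) + j·sin(45.0°)) = 88.39 + j88.39 V
  V3 = 47.3·(cos(26.6°) + j·sin(26.6°)) = 42.29 + j21.18 V
Step 2 — Sum components: V_total = 163.8 + j110.1 V.
Step 3 — Convert to polar: |V_total| = 197.3 V, ∠V_total = 33.9°.

V_total = 197.3∠33.9° V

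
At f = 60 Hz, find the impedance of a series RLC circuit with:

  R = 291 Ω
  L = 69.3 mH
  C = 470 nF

Step 1 — Angular frequency: ω = 2π·f = 2π·60 = 377 rad/s.
Step 2 — Component impedances:
  R: Z = R = 291 Ω
  L: Z = jωL = j·377·0.0693 = 0 + j26.13 Ω
  C: Z = 1/(jωC) = -j/(ω·C) = 0 - j5644 Ω
Step 3 — Series combination: Z_total = R + L + C = 291 - j5618 Ω = 5625∠-87.0° Ω.

Z = 291 - j5618 Ω = 5625∠-87.0° Ω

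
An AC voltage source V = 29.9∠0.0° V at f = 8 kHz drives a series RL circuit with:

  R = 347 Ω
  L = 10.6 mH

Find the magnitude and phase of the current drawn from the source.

Step 1 — Angular frequency: ω = 2π·f = 2π·8000 = 5.027e+04 rad/s.
Step 2 — Component impedances:
  R: Z = R = 347 Ω
  L: Z = jωL = j·5.027e+04·0.0106 = 0 + j532.8 Ω
Step 3 — Series combination: Z_total = R + L = 347 + j532.8 Ω = 635.8∠56.9° Ω.
Step 4 — Source phasor: V = 29.9∠0.0° V = 29.9 V.
Step 5 — Ohm's law: I = V / Z_total = (29.9) / (347 + j532.8) = 0.02566 - j0.0394 A.
Step 6 — Convert to polar: |I| = 0.04702 A, ∠I = -56.9°.

I = 0.04702∠-56.9° A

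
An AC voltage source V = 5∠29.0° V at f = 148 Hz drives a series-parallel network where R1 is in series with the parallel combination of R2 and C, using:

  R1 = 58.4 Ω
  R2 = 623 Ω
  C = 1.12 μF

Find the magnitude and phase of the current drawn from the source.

Step 1 — Angular frequency: ω = 2π·f = 2π·148 = 929.9 rad/s.
Step 2 — Component impedances:
  R1: Z = R = 58.4 Ω
  R2: Z = R = 623 Ω
  C: Z = 1/(jωC) = -j/(ω·C) = 0 - j960.2 Ω
Step 3 — Parallel branch: R2 || C = 1/(1/R2 + 1/C) = 438.4 - j284.5 Ω.
Step 4 — Series with R1: Z_total = R1 + (R2 || C) = 496.8 - j284.5 Ω = 572.5∠-29.8° Ω.
Step 5 — Source phasor: V = 5∠29.0° V = 4.373 + j2.424 V.
Step 6 — Ohm's law: I = V / Z_total = (4.373 + j2.424) / (496.8 - j284.5) = 0.004525 + j0.00747 A.
Step 7 — Convert to polar: |I| = 0.008734 A, ∠I = 58.8°.

I = 0.008734∠58.8° A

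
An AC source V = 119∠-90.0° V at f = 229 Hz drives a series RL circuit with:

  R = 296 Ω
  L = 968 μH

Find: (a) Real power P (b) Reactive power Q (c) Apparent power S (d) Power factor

Step 1 — Angular frequency: ω = 2π·f = 2π·229 = 1439 rad/s.
Step 2 — Component impedances:
  R: Z = R = 296 Ω
  L: Z = jωL = j·1439·0.000968 = 0 + j1.393 Ω
Step 3 — Series combination: Z_total = R + L = 296 + j1.393 Ω = 296∠0.3° Ω.
Step 4 — Source phasor: V = 119∠-90.0° V = 0 - j119 V.
Step 5 — Current: I = V / Z = -0.001892 - j0.402 A = 0.402∠-90.3° A.
Step 6 — Complex power: S = V·I* = 47.84 + j0.2251 VA.
Step 7 — Real power: P = Re(S) = 47.84 W.
Step 8 — Reactive power: Q = Im(S) = 0.2251 VAR.
Step 9 — Apparent power: |S| = 47.84 VA.
Step 10 — Power factor: PF = P/|S| = 1 (lagging).

(a) P = 47.84 W  (b) Q = 0.2251 VAR  (c) S = 47.84 VA  (d) PF = 1 (lagging)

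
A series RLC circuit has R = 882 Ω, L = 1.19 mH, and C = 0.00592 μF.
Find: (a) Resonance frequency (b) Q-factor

Step 1 — Resonance condition Im(Z)=0 gives ω₀ = 1/√(LC).
Step 2 — ω₀ = 1/√(0.00119·5.92e-09) = 3.768e+05 rad/s.
Step 3 — f₀ = ω₀/(2π) = 5.996e+04 Hz.
Step 4 — Series Q: Q = ω₀L/R = 3.768e+05·0.00119/882 = 0.5083.

(a) f₀ = 5.996e+04 Hz  (b) Q = 0.5083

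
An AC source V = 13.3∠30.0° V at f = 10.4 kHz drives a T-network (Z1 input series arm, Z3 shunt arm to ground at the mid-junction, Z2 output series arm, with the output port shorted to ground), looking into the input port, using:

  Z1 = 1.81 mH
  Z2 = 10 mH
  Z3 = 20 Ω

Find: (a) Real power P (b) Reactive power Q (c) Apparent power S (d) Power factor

Step 1 — Angular frequency: ω = 2π·f = 2π·1.04e+04 = 6.535e+04 rad/s.
Step 2 — Component impedances:
  Z1: Z = jωL = j·6.535e+04·0.00181 = 0 + j118.3 Ω
  Z2: Z = jωL = j·6.535e+04·0.01 = 0 + j653.5 Ω
  Z3: Z = R = 20 Ω
Step 3 — With the output port shorted to ground, the output series arm Z2 runs from the junction to ground; the shunt arm Z3 also runs from the junction to ground. They appear in parallel: Z3 || Z2 = 19.98 + j0.6116 Ω.
Step 4 — Series with input arm Z1: Z_in = Z1 + (Z3 || Z2) = 19.98 + j118.9 Ω = 120.6∠80.5° Ω.
Step 5 — Source phasor: V = 13.3∠30.0° V = 11.52 + j6.65 V.
Step 6 — Current: I = V / Z = 0.07024 - j0.08508 A = 0.1103∠-50.5° A.
Step 7 — Complex power: S = V·I* = 0.2432 + j1.447 VA.
Step 8 — Real power: P = Re(S) = 0.2432 W.
Step 9 — Reactive power: Q = Im(S) = 1.447 VAR.
Step 10 — Apparent power: |S| = 1.467 VA.
Step 11 — Power factor: PF = P/|S| = 0.1657 (lagging).

(a) P = 0.2432 W  (b) Q = 1.447 VAR  (c) S = 1.467 VA  (d) PF = 0.1657 (lagging)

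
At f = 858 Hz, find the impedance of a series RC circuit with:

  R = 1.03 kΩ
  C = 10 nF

Step 1 — Angular frequency: ω = 2π·f = 2π·858 = 5391 rad/s.
Step 2 — Component impedances:
  R: Z = R = 1030 Ω
  C: Z = 1/(jωC) = -j/(ω·C) = 0 - j1.855e+04 Ω
Step 3 — Series combination: Z_total = R + C = 1030 - j1.855e+04 Ω = 1.858e+04∠-86.8° Ω.

Z = 1030 - j1.855e+04 Ω = 1.858e+04∠-86.8° Ω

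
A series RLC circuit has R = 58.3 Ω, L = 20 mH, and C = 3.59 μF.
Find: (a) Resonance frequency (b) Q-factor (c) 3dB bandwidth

Step 1 — Resonance condition Im(Z)=0 gives ω₀ = 1/√(LC).
Step 2 — ω₀ = 1/√(0.02·3.59e-06) = 3732 rad/s.
Step 3 — f₀ = ω₀/(2π) = 594 Hz.
Step 4 — Series Q: Q = ω₀L/R = 3732·0.02/58.3 = 1.28.
Step 5 — 3dB bandwidth: Δω = ω₀/Q = 2915 rad/s; BW = Δω/(2π) = 463.9 Hz.

(a) f₀ = 594 Hz  (b) Q = 1.28  (c) BW = 463.9 Hz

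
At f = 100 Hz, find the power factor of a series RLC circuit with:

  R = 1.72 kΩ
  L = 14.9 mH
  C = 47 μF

Step 1 — Angular frequency: ω = 2π·f = 2π·100 = 628.3 rad/s.
Step 2 — Component impedances:
  R: Z = R = 1720 Ω
  L: Z = jωL = j·628.3·0.0149 = 0 + j9.362 Ω
  C: Z = 1/(jωC) = -j/(ω·C) = 0 - j33.86 Ω
Step 3 — Series combination: Z_total = R + L + C = 1720 - j24.5 Ω = 1720∠-0.8° Ω.
Step 4 — Power factor: PF = cos(φ) = Re(Z)/|Z| = 1720/1720.2 = 0.9999.
Step 5 — Type: Im(Z) = -24.5 ⇒ leading (phase φ = -0.8°).

PF = 0.9999 (leading, φ = -0.8°)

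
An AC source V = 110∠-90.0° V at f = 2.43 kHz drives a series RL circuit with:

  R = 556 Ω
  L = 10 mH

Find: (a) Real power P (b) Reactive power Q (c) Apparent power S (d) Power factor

Step 1 — Angular frequency: ω = 2π·f = 2π·2430 = 1.527e+04 rad/s.
Step 2 — Component impedances:
  R: Z = R = 556 Ω
  L: Z = jωL = j·1.527e+04·0.01 = 0 + j152.7 Ω
Step 3 — Series combination: Z_total = R + L = 556 + j152.7 Ω = 576.6∠15.4° Ω.
Step 4 — Source phasor: V = 110∠-90.0° V = 0 - j110 V.
Step 5 — Current: I = V / Z = -0.05052 - j0.184 A = 0.1908∠-105.4° A.
Step 6 — Complex power: S = V·I* = 20.24 + j5.557 VA.
Step 7 — Real power: P = Re(S) = 20.24 W.
Step 8 — Reactive power: Q = Im(S) = 5.557 VAR.
Step 9 — Apparent power: |S| = 20.99 VA.
Step 10 — Power factor: PF = P/|S| = 0.9643 (lagging).

(a) P = 20.24 W  (b) Q = 5.557 VAR  (c) S = 20.99 VA  (d) PF = 0.9643 (lagging)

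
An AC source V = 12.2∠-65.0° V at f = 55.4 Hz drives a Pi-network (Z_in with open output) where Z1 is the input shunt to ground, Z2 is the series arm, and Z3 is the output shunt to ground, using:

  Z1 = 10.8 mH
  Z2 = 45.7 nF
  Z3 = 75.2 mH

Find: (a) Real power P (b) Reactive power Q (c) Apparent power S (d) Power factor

Step 1 — Angular frequency: ω = 2π·f = 2π·55.4 = 348.1 rad/s.
Step 2 — Component impedances:
  Z1: Z = jωL = j·348.1·0.0108 = 0 + j3.759 Ω
  Z2: Z = 1/(jωC) = -j/(ω·C) = 0 - j6.286e+04 Ω
  Z3: Z = jωL = j·348.1·0.0752 = 0 + j26.18 Ω
Step 3 — With open output, the series arm Z2 and the output shunt Z3 appear in series to ground: Z2 + Z3 = 0 - j6.284e+04 Ω.
Step 4 — Parallel with input shunt Z1: Z_in = Z1 || (Z2 + Z3) = 0 + j3.76 Ω = 3.76∠90.0° Ω.
Step 5 — Source phasor: V = 12.2∠-65.0° V = 5.156 - j11.06 V.
Step 6 — Current: I = V / Z = -2.941 - j1.371 A = 3.245∠-155.0° A.
Step 7 — Complex power: S = V·I* = 0 + j39.59 VA.
Step 8 — Real power: P = Re(S) = 0 W.
Step 9 — Reactive power: Q = Im(S) = 39.59 VAR.
Step 10 — Apparent power: |S| = 39.59 VA.
Step 11 — Power factor: PF = P/|S| = 0 (lagging).

(a) P = 0 W  (b) Q = 39.59 VAR  (c) S = 39.59 VA  (d) PF = 0 (lagging)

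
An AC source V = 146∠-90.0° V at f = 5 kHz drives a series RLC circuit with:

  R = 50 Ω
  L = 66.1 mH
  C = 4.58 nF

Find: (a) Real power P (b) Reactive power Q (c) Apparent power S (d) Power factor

Step 1 — Angular frequency: ω = 2π·f = 2π·5000 = 3.142e+04 rad/s.
Step 2 — Component impedances:
  R: Z = R = 50 Ω
  L: Z = jωL = j·3.142e+04·0.0661 = 0 + j2077 Ω
  C: Z = 1/(jωC) = -j/(ω·C) = 0 - j6950 Ω
Step 3 — Series combination: Z_total = R + L + C = 50 - j4873 Ω = 4874∠-89.4° Ω.
Step 4 — Source phasor: V = 146∠-90.0° V = 0 - j146 V.
Step 5 — Current: I = V / Z = 0.02996 - j0.0003073 A = 0.02996∠-0.6° A.
Step 6 — Complex power: S = V·I* = 0.04487 - j4.373 VA.
Step 7 — Real power: P = Re(S) = 0.04487 W.
Step 8 — Reactive power: Q = Im(S) = -4.373 VAR.
Step 9 — Apparent power: |S| = 4.374 VA.
Step 10 — Power factor: PF = P/|S| = 0.01026 (leading).

(a) P = 0.04487 W  (b) Q = -4.373 VAR  (c) S = 4.374 VA  (d) PF = 0.01026 (leading)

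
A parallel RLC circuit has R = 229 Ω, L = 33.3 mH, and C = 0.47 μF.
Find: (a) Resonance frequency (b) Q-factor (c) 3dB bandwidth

Step 1 — Resonance: ω₀ = 1/√(LC) = 1/√(0.0333·4.7e-07) = 7993 rad/s.
Step 2 — f₀ = ω₀/(2π) = 1272 Hz.
Step 3 — Parallel Q: Q = R/(ω₀L) = 229/(7993·0.0333) = 0.8603.
Step 4 — Bandwidth: Δω = ω₀/Q = 9291 rad/s; BW = Δω/(2π) = 1479 Hz.

(a) f₀ = 1272 Hz  (b) Q = 0.8603  (c) BW = 1479 Hz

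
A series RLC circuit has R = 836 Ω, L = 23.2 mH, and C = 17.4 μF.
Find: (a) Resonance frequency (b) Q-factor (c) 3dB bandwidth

Step 1 — Resonance: ω₀ = 1/√(LC) = 1/√(0.0232·1.74e-05) = 1574 rad/s.
Step 2 — f₀ = ω₀/(2π) = 250.5 Hz.
Step 3 — Series Q: Q = ω₀L/R = 1574·0.0232/836 = 0.04368.
Step 4 — Bandwidth: Δω = ω₀/Q = 3.603e+04 rad/s; BW = Δω/(2π) = 5735 Hz.

(a) f₀ = 250.5 Hz  (b) Q = 0.04368  (c) BW = 5735 Hz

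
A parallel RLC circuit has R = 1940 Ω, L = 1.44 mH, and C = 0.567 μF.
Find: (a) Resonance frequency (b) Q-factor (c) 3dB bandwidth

Step 1 — Resonance: ω₀ = 1/√(LC) = 1/√(0.00144·5.67e-07) = 3.5e+04 rad/s.
Step 2 — f₀ = ω₀/(2π) = 5570 Hz.
Step 3 — Parallel Q: Q = R/(ω₀L) = 1940/(3.5e+04·0.00144) = 38.5.
Step 4 — Bandwidth: Δω = ω₀/Q = 909.1 rad/s; BW = Δω/(2π) = 144.7 Hz.

(a) f₀ = 5570 Hz  (b) Q = 38.5  (c) BW = 144.7 Hz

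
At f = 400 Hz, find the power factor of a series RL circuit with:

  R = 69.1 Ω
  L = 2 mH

Step 1 — Angular frequency: ω = 2π·f = 2π·400 = 2513 rad/s.
Step 2 — Component impedances:
  R: Z = R = 69.1 Ω
  L: Z = jωL = j·2513·0.002 = 0 + j5.027 Ω
Step 3 — Series combination: Z_total = R + L = 69.1 + j5.027 Ω = 69.28∠4.2° Ω.
Step 4 — Power factor: PF = cos(φ) = Re(Z)/|Z| = 69.1/69.28 = 0.9974.
Step 5 — Type: Im(Z) = 5.027 ⇒ lagging (phase φ = 4.2°).

PF = 0.9974 (lagging, φ = 4.2°)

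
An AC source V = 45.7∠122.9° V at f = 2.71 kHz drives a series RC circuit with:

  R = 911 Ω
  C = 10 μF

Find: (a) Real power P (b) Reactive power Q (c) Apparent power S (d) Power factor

Step 1 — Angular frequency: ω = 2π·f = 2π·2710 = 1.703e+04 rad/s.
Step 2 — Component impedances:
  R: Z = R = 911 Ω
  C: Z = 1/(jωC) = -j/(ω·C) = 0 - j5.873 Ω
Step 3 — Series combination: Z_total = R + C = 911 - j5.873 Ω = 911∠-0.4° Ω.
Step 4 — Source phasor: V = 45.7∠122.9° V = -24.82 + j38.37 V.
Step 5 — Current: I = V / Z = -0.02752 + j0.04194 A = 0.05016∠123.3° A.
Step 6 — Complex power: S = V·I* = 2.292 - j0.01478 VA.
Step 7 — Real power: P = Re(S) = 2.292 W.
Step 8 — Reactive power: Q = Im(S) = -0.01478 VAR.
Step 9 — Apparent power: |S| = 2.292 VA.
Step 10 — Power factor: PF = P/|S| = 1 (leading).

(a) P = 2.292 W  (b) Q = -0.01478 VAR  (c) S = 2.292 VA  (d) PF = 1 (leading)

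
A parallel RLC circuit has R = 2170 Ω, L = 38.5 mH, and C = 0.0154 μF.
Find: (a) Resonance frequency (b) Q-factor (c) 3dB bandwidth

Step 1 — Resonance: ω₀ = 1/√(LC) = 1/√(0.0385·1.54e-08) = 4.107e+04 rad/s.
Step 2 — f₀ = ω₀/(2π) = 6536 Hz.
Step 3 — Parallel Q: Q = R/(ω₀L) = 2170/(4.107e+04·0.0385) = 1.372.
Step 4 — Bandwidth: Δω = ω₀/Q = 2.992e+04 rad/s; BW = Δω/(2π) = 4763 Hz.

(a) f₀ = 6536 Hz  (b) Q = 1.372  (c) BW = 4763 Hz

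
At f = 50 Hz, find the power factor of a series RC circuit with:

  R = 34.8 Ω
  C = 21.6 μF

Step 1 — Angular frequency: ω = 2π·f = 2π·50 = 314.2 rad/s.
Step 2 — Component impedances:
  R: Z = R = 34.8 Ω
  C: Z = 1/(jωC) = -j/(ω·C) = 0 - j147.4 Ω
Step 3 — Series combination: Z_total = R + C = 34.8 - j147.4 Ω = 151.4∠-76.7° Ω.
Step 4 — Power factor: PF = cos(φ) = Re(Z)/|Z| = 34.8/151.42 = 0.2298.
Step 5 — Type: Im(Z) = -147.4 ⇒ leading (phase φ = -76.7°).

PF = 0.2298 (leading, φ = -76.7°)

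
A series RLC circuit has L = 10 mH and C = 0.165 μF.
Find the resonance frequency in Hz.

Step 1 — Resonance condition Im(Z)=0 gives ω₀ = 1/√(LC).
Step 2 — ω₀ = 1/√(0.01·1.65e-07) = 2.462e+04 rad/s.
Step 3 — f₀ = ω₀/(2π) = 3918 Hz.

f₀ = 3918 Hz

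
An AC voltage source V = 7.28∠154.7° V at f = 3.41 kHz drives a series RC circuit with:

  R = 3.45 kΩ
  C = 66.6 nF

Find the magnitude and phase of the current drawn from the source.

Step 1 — Angular frequency: ω = 2π·f = 2π·3410 = 2.143e+04 rad/s.
Step 2 — Component impedances:
  R: Z = R = 3450 Ω
  C: Z = 1/(jωC) = -j/(ω·C) = 0 - j700.8 Ω
Step 3 — Series combination: Z_total = R + C = 3450 - j700.8 Ω = 3520∠-11.5° Ω.
Step 4 — Source phasor: V = 7.28∠154.7° V = -6.582 + j3.111 V.
Step 5 — Ohm's law: I = V / Z_total = (-6.582 + j3.111) / (3450 - j700.8) = -0.002008 + j0.0004939 A.
Step 6 — Convert to polar: |I| = 0.002068 A, ∠I = 166.2°.

I = 0.002068∠166.2° A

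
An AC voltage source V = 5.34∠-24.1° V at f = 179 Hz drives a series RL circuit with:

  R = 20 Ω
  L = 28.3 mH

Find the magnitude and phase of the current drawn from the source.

Step 1 — Angular frequency: ω = 2π·f = 2π·179 = 1125 rad/s.
Step 2 — Component impedances:
  R: Z = R = 20 Ω
  L: Z = jωL = j·1125·0.0283 = 0 + j31.83 Ω
Step 3 — Series combination: Z_total = R + L = 20 + j31.83 Ω = 37.59∠57.9° Ω.
Step 4 — Source phasor: V = 5.34∠-24.1° V = 4.875 - j2.18 V.
Step 5 — Ohm's law: I = V / Z_total = (4.875 - j2.18) / (20 + j31.83) = 0.01988 - j0.1407 A.
Step 6 — Convert to polar: |I| = 0.1421 A, ∠I = -82.0°.

I = 0.1421∠-82.0° A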